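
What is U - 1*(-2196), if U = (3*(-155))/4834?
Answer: 10614999/4834 ≈ 2195.9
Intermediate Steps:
U = -465/4834 (U = -465*1/4834 = -465/4834 ≈ -0.096194)
U - 1*(-2196) = -465/4834 - 1*(-2196) = -465/4834 + 2196 = 10614999/4834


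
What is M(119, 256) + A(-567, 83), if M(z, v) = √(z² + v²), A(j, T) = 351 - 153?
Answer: 198 + √79697 ≈ 480.31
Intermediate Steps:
A(j, T) = 198
M(z, v) = √(v² + z²)
M(119, 256) + A(-567, 83) = √(256² + 119²) + 198 = √(65536 + 14161) + 198 = √79697 + 198 = 198 + √79697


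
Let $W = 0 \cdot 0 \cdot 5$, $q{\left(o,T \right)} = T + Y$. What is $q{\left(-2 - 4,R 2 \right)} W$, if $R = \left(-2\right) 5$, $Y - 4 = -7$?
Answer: $0$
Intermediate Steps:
$Y = -3$ ($Y = 4 - 7 = -3$)
$R = -10$
$q{\left(o,T \right)} = -3 + T$ ($q{\left(o,T \right)} = T - 3 = -3 + T$)
$W = 0$ ($W = 0 \cdot 5 = 0$)
$q{\left(-2 - 4,R 2 \right)} W = \left(-3 - 20\right) 0 = \left(-23\right) 0 = 0$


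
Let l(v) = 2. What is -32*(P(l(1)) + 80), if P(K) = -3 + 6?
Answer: -2656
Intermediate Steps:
P(K) = 3
-32*(P(l(1)) + 80) = -32*(3 + 80) = -32*83 = -2656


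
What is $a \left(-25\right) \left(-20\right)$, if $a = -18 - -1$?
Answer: $-8500$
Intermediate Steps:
$a = -17$ ($a = -18 + 1 = -17$)
$a \left(-25\right) \left(-20\right) = \left(-17\right) \left(-25\right) \left(-20\right) = 425 \left(-20\right) = -8500$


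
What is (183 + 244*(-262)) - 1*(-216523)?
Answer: 152778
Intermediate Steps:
(183 + 244*(-262)) - 1*(-216523) = (183 - 63928) + 216523 = -63745 + 216523 = 152778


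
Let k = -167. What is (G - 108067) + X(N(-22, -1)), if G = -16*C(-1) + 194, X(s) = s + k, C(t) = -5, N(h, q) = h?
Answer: -107982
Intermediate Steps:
X(s) = -167 + s (X(s) = s - 167 = -167 + s)
G = 274 (G = -16*(-5) + 194 = 80 + 194 = 274)
(G - 108067) + X(N(-22, -1)) = (274 - 108067) + (-167 - 22) = -107793 - 189 = -107982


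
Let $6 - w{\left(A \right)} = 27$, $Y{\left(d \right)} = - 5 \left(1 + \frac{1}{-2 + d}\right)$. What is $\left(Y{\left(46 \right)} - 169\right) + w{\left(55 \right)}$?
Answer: $- \frac{8585}{44} \approx -195.11$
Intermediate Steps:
$Y{\left(d \right)} = -5 - \frac{5}{-2 + d}$
$w{\left(A \right)} = -21$ ($w{\left(A \right)} = 6 - 27 = -21$)
$\left(Y{\left(46 \right)} - 169\right) + w{\left(55 \right)} = \left(\frac{5 \left(1 - 46\right)}{-2 + 46} - 169\right) - 21 = \left(\frac{5 \left(1 - 46\right)}{44} - 169\right) - 21 = \left(5 \cdot \frac{1}{44} \left(-45\right) - 169\right) - 21 = \left(- \frac{225}{44} - 169\right) - 21 = - \frac{7661}{44} - 21 = - \frac{8585}{44}$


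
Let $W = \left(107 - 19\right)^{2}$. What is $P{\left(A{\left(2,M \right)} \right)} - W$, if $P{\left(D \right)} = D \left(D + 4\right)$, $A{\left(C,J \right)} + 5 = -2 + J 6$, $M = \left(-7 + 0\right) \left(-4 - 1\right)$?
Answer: $34277$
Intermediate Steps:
$M = 35$ ($M = \left(-7\right) \left(-5\right) = 35$)
$A{\left(C,J \right)} = -7 + 6 J$ ($A{\left(C,J \right)} = -5 + \left(-2 + J 6\right) = -5 + \left(-2 + 6 J\right) = -7 + 6 J$)
$W = 7744$ ($W = 88^{2} = 7744$)
$P{\left(D \right)} = D \left(4 + D\right)$
$P{\left(A{\left(2,M \right)} \right)} - W = \left(-7 + 6 \cdot 35\right) \left(4 + \left(-7 + 6 \cdot 35\right)\right) - 7744 = \left(-7 + 210\right) \left(4 + \left(-7 + 210\right)\right) - 7744 = 203 \left(4 + 203\right) - 7744 = 203 \cdot 207 - 7744 = 42021 - 7744 = 34277$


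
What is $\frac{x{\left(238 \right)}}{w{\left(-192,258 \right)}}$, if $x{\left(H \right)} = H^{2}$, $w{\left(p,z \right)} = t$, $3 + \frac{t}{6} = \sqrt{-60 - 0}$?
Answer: $- \frac{28322}{69} - \frac{56644 i \sqrt{15}}{207} \approx -410.46 - 1059.8 i$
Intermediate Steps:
$t = -18 + 12 i \sqrt{15}$ ($t = -18 + 6 \sqrt{-60 - 0} = -18 + 6 \sqrt{-60 + 0} = -18 + 6 \sqrt{-60} = -18 + 6 \cdot 2 i \sqrt{15} = -18 + 12 i \sqrt{15} \approx -18.0 + 46.476 i$)
$w{\left(p,z \right)} = -18 + 12 i \sqrt{15}$
$\frac{x{\left(238 \right)}}{w{\left(-192,258 \right)}} = \frac{238^{2}}{-18 + 12 i \sqrt{15}} = \frac{56644}{-18 + 12 i \sqrt{15}}$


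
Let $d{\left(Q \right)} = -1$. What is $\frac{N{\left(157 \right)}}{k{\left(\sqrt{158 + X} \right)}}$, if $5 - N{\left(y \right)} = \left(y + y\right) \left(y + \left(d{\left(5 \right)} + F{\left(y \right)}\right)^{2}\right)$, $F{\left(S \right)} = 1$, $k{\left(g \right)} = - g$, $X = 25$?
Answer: $\frac{16431 \sqrt{183}}{61} \approx 3643.8$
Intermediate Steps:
$N{\left(y \right)} = 5 - 2 y^{2}$ ($N{\left(y \right)} = 5 - \left(y + y\right) \left(y + \left(-1 + 1\right)^{2}\right) = 5 - 2 y \left(y + 0^{2}\right) = 5 - 2 y \left(y + 0\right) = 5 - 2 y y = 5 - 2 y^{2}$)
$\frac{N{\left(157 \right)}}{k{\left(\sqrt{158 + X} \right)}} = \frac{5 - 2 \cdot 157^{2}}{\left(-1\right) \sqrt{158 + 25}} = \frac{5 - 49298}{\left(-1\right) \sqrt{183}} = \left(5 - 49298\right) \left(- \frac{\sqrt{183}}{183}\right) = - 49293 \left(- \frac{\sqrt{183}}{183}\right) = \frac{16431 \sqrt{183}}{61}$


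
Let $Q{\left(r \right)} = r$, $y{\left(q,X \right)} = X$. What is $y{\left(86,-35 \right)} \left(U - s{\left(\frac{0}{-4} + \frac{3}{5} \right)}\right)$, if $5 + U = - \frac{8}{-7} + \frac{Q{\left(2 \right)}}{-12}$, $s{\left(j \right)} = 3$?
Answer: $\frac{1475}{6} \approx 245.83$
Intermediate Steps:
$U = - \frac{169}{42}$ ($U = -5 + \left(- \frac{8}{-7} + \frac{2}{-12}\right) = -5 + \left(\left(-8\right) \left(- \frac{1}{7}\right) + 2 \left(- \frac{1}{12}\right)\right) = -5 + \left(\frac{8}{7} - \frac{1}{6}\right) = -5 + \frac{41}{42} = - \frac{169}{42} \approx -4.0238$)
$y{\left(86,-35 \right)} \left(U - s{\left(\frac{0}{-4} + \frac{3}{5} \right)}\right) = - 35 \left(- \frac{169}{42} - 3\right) = \left(-35\right) \left(- \frac{295}{42}\right) = \frac{1475}{6}$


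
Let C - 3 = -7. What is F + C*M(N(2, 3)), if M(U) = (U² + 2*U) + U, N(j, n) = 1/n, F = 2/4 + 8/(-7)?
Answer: -641/126 ≈ -5.0873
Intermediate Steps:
F = -9/14 (F = 2*(¼) + 8*(-⅐) = ½ - 8/7 = -9/14 ≈ -0.64286)
M(U) = U² + 3*U
C = -4 (C = 3 - 7 = -4)
F + C*M(N(2, 3)) = -9/14 - 4*(3 + 1/3)/3 = -9/14 - 4*(3 + ⅓)/3 = -9/14 - 4*10/(3*3) = -9/14 - 4*10/9 = -9/14 - 40/9 = -641/126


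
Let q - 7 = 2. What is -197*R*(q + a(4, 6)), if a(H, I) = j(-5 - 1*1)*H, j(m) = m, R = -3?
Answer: -8865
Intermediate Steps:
a(H, I) = -6*H (a(H, I) = (-5 - 1*1)*H = (-5 - 1)*H = -6*H)
q = 9 (q = 7 + 2 = 9)
-197*R*(q + a(4, 6)) = -(-591)*(9 - 6*4) = -(-591)*(9 - 24) = -(-591)*(-15) = -197*45 = -8865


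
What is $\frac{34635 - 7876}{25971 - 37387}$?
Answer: $- \frac{26759}{11416} \approx -2.344$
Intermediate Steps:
$\frac{34635 - 7876}{25971 - 37387} = \frac{26759}{-11416} = 26759 \left(- \frac{1}{11416}\right) = - \frac{26759}{11416}$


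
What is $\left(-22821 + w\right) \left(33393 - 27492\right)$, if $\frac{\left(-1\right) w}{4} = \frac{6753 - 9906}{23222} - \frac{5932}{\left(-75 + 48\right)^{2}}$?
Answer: $- \frac{379407554931139}{2821473} \approx -1.3447 \cdot 10^{8}$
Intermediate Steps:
$w = \frac{280102882}{8464419}$ ($w = - 4 \left(\frac{6753 - 9906}{23222} - \frac{5932}{\left(-75 + 48\right)^{2}}\right) = - 4 \left(\left(-3153\right) \frac{1}{23222} - \frac{5932}{\left(-27\right)^{2}}\right) = - 4 \left(- \frac{3153}{23222} - \frac{5932}{729}\right) = \left(-4\right) \left(- \frac{140051441}{16928838}\right) = \frac{280102882}{8464419} \approx 33.092$)
$\left(-22821 + w\right) \left(33393 - 27492\right) = \left(-22821 + \frac{280102882}{8464419}\right) \left(33393 - 27492\right) = - \frac{192886403117 \left(33393 - 27492\right)}{8464419} = \left(- \frac{192886403117}{8464419}\right) 5901 = - \frac{379407554931139}{2821473}$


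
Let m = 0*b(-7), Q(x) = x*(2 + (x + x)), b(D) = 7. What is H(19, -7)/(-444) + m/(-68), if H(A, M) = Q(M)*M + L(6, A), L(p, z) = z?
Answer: 569/444 ≈ 1.2815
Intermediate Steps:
Q(x) = x*(2 + 2*x)
H(A, M) = A + 2*M²*(1 + M) (H(A, M) = (2*M*(1 + M))*M + A = 2*M²*(1 + M) + A = A + 2*M²*(1 + M))
m = 0 (m = 0*7 = 0)
H(19, -7)/(-444) + m/(-68) = (19 + 2*(-7)²*(1 - 7))/(-444) + 0/(-68) = (19 + 2*49*(-6))*(-1/444) + 0*(-1/68) = (19 - 588)*(-1/444) + 0 = -569*(-1/444) + 0 = 569/444 + 0 = 569/444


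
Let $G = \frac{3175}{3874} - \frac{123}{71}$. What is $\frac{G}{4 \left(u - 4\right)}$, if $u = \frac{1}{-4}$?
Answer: $\frac{251077}{4675918} \approx 0.053696$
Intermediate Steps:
$G = - \frac{251077}{275054}$ ($G = 3175 \cdot \frac{1}{3874} - \frac{123}{71} = \frac{3175}{3874} - \frac{123}{71} = - \frac{251077}{275054} \approx -0.91283$)
$u = - \frac{1}{4} \approx -0.25$
$\frac{G}{4 \left(u - 4\right)} = - \frac{251077}{275054 \cdot 4 \left(- \frac{1}{4} - 4\right)} = - \frac{251077}{275054 \cdot 4 \left(- \frac{17}{4}\right)} = - \frac{251077}{275054 \left(-17\right)} = \left(- \frac{251077}{275054}\right) \left(- \frac{1}{17}\right) = \frac{251077}{4675918}$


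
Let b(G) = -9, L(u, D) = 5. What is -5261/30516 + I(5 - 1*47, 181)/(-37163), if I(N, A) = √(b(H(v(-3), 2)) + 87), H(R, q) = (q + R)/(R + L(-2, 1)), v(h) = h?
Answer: -5261/30516 - √78/37163 ≈ -0.17264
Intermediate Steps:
H(R, q) = (R + q)/(5 + R) (H(R, q) = (q + R)/(R + 5) = (R + q)/(5 + R))
I(N, A) = √78 (I(N, A) = √(-9 + 87) = √78)
-5261/30516 + I(5 - 1*47, 181)/(-37163) = -5261/30516 + √78/(-37163) = -5261*1/30516 + √78*(-1/37163) = -5261/30516 - √78/37163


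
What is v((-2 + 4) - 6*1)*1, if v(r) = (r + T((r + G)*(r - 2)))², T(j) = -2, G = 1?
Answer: 36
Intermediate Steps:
v(r) = (-2 + r)² (v(r) = (r - 2)² = (-2 + r)²)
v((-2 + 4) - 6*1)*1 = (-2 + ((-2 + 4) - 6*1))²*1 = (-2 + (2 - 6))²*1 = (-2 - 4)²*1 = (-6)²*1 = 36*1 = 36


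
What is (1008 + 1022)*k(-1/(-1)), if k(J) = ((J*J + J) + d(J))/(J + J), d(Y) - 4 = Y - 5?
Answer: 2030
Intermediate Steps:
d(Y) = -1 + Y (d(Y) = 4 + (Y - 5) = 4 + (-5 + Y) = -1 + Y)
k(J) = (-1 + J² + 2*J)/(2*J) (k(J) = ((J*J + J) + (-1 + J))/(J + J) = ((J² + J) + (-1 + J))/((2*J)) = ((J + J²) + (-1 + J))*(1/(2*J)) = (-1 + J² + 2*J)*(1/(2*J)) = (-1 + J² + 2*J)/(2*J))
(1008 + 1022)*k(-1/(-1)) = (1008 + 1022)*(1 + (-1/(-1))/2 - 1/(2*((-1/(-1))))) = 2030*(1 + (-1*(-1))/2 - 1/(2*((-1*(-1))))) = 2030*(1 + (½)*1 - ½/1) = 2030*(1 + ½ - ½*1) = 2030*(1 + ½ - ½) = 2030*1 = 2030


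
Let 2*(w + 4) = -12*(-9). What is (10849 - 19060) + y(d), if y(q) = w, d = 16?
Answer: -8161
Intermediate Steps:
w = 50 (w = -4 + (-12*(-9))/2 = -4 + (1/2)*108 = -4 + 54 = 50)
y(q) = 50
(10849 - 19060) + y(d) = (10849 - 19060) + 50 = -8211 + 50 = -8161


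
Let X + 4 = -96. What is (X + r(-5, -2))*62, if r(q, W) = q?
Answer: -6510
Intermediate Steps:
X = -100 (X = -4 - 96 = -100)
(X + r(-5, -2))*62 = (-100 - 5)*62 = -105*62 = -6510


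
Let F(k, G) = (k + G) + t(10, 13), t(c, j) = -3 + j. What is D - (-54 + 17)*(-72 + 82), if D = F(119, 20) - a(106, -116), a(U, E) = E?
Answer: 635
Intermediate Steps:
F(k, G) = 10 + G + k (F(k, G) = (k + G) + (-3 + 13) = (G + k) + 10 = 10 + G + k)
D = 265 (D = (10 + 20 + 119) - 1*(-116) = 149 + 116 = 265)
D - (-54 + 17)*(-72 + 82) = 265 - (-54 + 17)*(-72 + 82) = 265 - (-37)*10 = 265 - 1*(-370) = 265 + 370 = 635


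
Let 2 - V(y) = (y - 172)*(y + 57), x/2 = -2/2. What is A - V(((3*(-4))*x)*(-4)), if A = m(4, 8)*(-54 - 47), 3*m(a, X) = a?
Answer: 30946/3 ≈ 10315.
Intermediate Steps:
m(a, X) = a/3
x = -2 (x = 2*(-2/2) = 2*(-2*½) = 2*(-1) = -2)
V(y) = 2 - (-172 + y)*(57 + y) (V(y) = 2 - (y - 172)*(y + 57) = 2 - (-172 + y)*(57 + y))
A = -404/3 (A = ((⅓)*4)*(-54 - 47) = (4/3)*(-101) = -404/3 ≈ -134.67)
A - V(((3*(-4))*x)*(-4)) = -404/3 - (9806 - (((3*(-4))*(-2))*(-4))² + 115*(((3*(-4))*(-2))*(-4))) = -404/3 - (9806 - (-12*(-2)*(-4))² + 115*(-12*(-2)*(-4))) = -404/3 - (9806 - (24*(-4))² + 115*(24*(-4))) = -404/3 - (9806 - 1*(-96)² + 115*(-96)) = -404/3 - (9806 - 1*9216 - 11040) = -404/3 - (9806 - 9216 - 11040) = -404/3 - 1*(-10450) = -404/3 + 10450 = 30946/3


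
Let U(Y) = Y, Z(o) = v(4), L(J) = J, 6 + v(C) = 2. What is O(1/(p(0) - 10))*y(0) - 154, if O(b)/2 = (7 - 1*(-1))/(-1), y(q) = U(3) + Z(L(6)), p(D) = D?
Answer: -138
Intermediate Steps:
v(C) = -4 (v(C) = -6 + 2 = -4)
Z(o) = -4
y(q) = -1 (y(q) = 3 - 4 = -1)
O(b) = -16 (O(b) = 2*((7 - 1*(-1))/(-1)) = 2*((7 + 1)*(-1)) = 2*(8*(-1)) = 2*(-8) = -16)
O(1/(p(0) - 10))*y(0) - 154 = -16*(-1) - 154 = 16 - 154 = -138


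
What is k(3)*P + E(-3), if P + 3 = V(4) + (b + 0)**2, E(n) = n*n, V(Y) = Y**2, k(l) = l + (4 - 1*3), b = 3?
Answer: 97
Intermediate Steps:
k(l) = 1 + l (k(l) = l + (4 - 3) = l + 1 = 1 + l)
E(n) = n**2
P = 22 (P = -3 + (4**2 + (3 + 0)**2) = -3 + (16 + 3**2) = -3 + (16 + 9) = -3 + 25 = 22)
k(3)*P + E(-3) = (1 + 3)*22 + (-3)**2 = 4*22 + 9 = 88 + 9 = 97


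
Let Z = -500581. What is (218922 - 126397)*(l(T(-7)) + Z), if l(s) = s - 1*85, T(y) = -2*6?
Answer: -46325231950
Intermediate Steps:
T(y) = -12
l(s) = -85 + s (l(s) = s - 85 = -85 + s)
(218922 - 126397)*(l(T(-7)) + Z) = (218922 - 126397)*((-85 - 12) - 500581) = 92525*(-97 - 500581) = 92525*(-500678) = -46325231950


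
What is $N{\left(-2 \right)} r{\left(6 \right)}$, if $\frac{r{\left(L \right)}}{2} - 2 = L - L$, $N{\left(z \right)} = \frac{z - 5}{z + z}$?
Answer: $7$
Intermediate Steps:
$N{\left(z \right)} = \frac{-5 + z}{2 z}$
$r{\left(L \right)} = 4$ ($r{\left(L \right)} = 4 + 2 \left(L - L\right) = 4 + 2 \cdot 0 = 4 + 0 = 4$)
$N{\left(-2 \right)} r{\left(6 \right)} = \frac{-5 - 2}{2 \left(-2\right)} 4 = \frac{1}{2} \left(- \frac{1}{2}\right) \left(-7\right) 4 = \frac{7}{4} \cdot 4 = 7$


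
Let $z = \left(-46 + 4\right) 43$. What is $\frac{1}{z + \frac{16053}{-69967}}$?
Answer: $- \frac{69967}{126376455} \approx -0.00055364$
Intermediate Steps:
$z = -1806$ ($z = \left(-42\right) 43 = -1806$)
$\frac{1}{z + \frac{16053}{-69967}} = \frac{1}{-1806 + \frac{16053}{-69967}} = \frac{1}{-1806 + 16053 \left(- \frac{1}{69967}\right)} = \frac{1}{-1806 - \frac{16053}{69967}} = \frac{1}{- \frac{126376455}{69967}} = - \frac{69967}{126376455}$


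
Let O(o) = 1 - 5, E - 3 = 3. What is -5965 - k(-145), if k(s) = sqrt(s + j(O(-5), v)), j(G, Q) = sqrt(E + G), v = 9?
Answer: -5965 - I*sqrt(145 - sqrt(2)) ≈ -5965.0 - 11.983*I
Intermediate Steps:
E = 6 (E = 3 + 3 = 6)
O(o) = -4
j(G, Q) = sqrt(6 + G)
k(s) = sqrt(s + sqrt(2)) (k(s) = sqrt(s + sqrt(6 - 4)) = sqrt(s + sqrt(2)))
-5965 - k(-145) = -5965 - sqrt(-145 + sqrt(2))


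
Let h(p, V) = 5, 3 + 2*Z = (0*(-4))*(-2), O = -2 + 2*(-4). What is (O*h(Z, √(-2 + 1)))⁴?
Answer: 6250000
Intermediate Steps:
O = -10 (O = -2 - 8 = -10)
Z = -3/2 (Z = -3/2 + ((0*(-4))*(-2))/2 = -3/2 + (0*(-2))/2 = -3/2 + (½)*0 = -3/2 + 0 = -3/2 ≈ -1.5000)
(O*h(Z, √(-2 + 1)))⁴ = (-10*5)⁴ = (-50)⁴ = 6250000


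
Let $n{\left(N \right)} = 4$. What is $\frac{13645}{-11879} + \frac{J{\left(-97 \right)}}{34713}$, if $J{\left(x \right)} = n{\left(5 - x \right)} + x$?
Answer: $- \frac{22607792}{19635987} \approx -1.1513$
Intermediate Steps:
$J{\left(x \right)} = 4 + x$
$\frac{13645}{-11879} + \frac{J{\left(-97 \right)}}{34713} = \frac{13645}{-11879} + \frac{4 - 97}{34713} = 13645 \left(- \frac{1}{11879}\right) - \frac{31}{11571} = - \frac{13645}{11879} - \frac{31}{11571} = - \frac{22607792}{19635987}$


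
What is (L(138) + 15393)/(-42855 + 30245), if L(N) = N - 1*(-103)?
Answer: -7817/6305 ≈ -1.2398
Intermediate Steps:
L(N) = 103 + N (L(N) = N + 103 = 103 + N)
(L(138) + 15393)/(-42855 + 30245) = ((103 + 138) + 15393)/(-42855 + 30245) = (241 + 15393)/(-12610) = 15634*(-1/12610) = -7817/6305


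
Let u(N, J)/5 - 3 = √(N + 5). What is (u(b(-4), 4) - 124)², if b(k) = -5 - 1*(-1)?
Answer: 10816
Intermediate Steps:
b(k) = -4 (b(k) = -5 + 1 = -4)
u(N, J) = 15 + 5*√(5 + N) (u(N, J) = 15 + 5*√(N + 5) = 15 + 5*√(5 + N))
(u(b(-4), 4) - 124)² = ((15 + 5*√(5 - 4)) - 124)² = ((15 + 5*√1) - 124)² = ((15 + 5*1) - 124)² = ((15 + 5) - 124)² = (20 - 124)² = (-104)² = 10816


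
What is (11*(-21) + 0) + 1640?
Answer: 1409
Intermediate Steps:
(11*(-21) + 0) + 1640 = (-231 + 0) + 1640 = -231 + 1640 = 1409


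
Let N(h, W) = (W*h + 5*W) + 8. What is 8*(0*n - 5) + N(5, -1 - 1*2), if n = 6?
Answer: -62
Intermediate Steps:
N(h, W) = 8 + 5*W + W*h (N(h, W) = (5*W + W*h) + 8 = 8 + 5*W + W*h)
8*(0*n - 5) + N(5, -1 - 1*2) = 8*(0*6 - 5) + (8 + 5*(-1 - 1*2) + (-1 - 1*2)*5) = 8*(0 - 5) + (8 + 5*(-1 - 2) + (-1 - 2)*5) = 8*(-5) + (8 + 5*(-3) - 3*5) = -40 + (8 - 15 - 15) = -40 - 22 = -62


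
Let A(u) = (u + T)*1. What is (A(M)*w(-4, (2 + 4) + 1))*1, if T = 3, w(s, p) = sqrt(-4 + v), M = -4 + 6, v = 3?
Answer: 5*I ≈ 5.0*I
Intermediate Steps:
M = 2
w(s, p) = I (w(s, p) = sqrt(-4 + 3) = sqrt(-1) = I)
A(u) = 3 + u (A(u) = (u + 3)*1 = (3 + u)*1 = 3 + u)
(A(M)*w(-4, (2 + 4) + 1))*1 = ((3 + 2)*I)*1 = (5*I)*1 = 5*I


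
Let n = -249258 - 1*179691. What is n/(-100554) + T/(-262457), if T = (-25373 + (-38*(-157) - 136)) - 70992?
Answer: 40561441361/8797033726 ≈ 4.6108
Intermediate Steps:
n = -428949 (n = -249258 - 179691 = -428949)
T = -90535 (T = (-25373 + (5966 - 136)) - 70992 = (-25373 + 5830) - 70992 = -19543 - 70992 = -90535)
n/(-100554) + T/(-262457) = -428949/(-100554) - 90535/(-262457) = -428949*(-1/100554) - 90535*(-1/262457) = 142983/33518 + 90535/262457 = 40561441361/8797033726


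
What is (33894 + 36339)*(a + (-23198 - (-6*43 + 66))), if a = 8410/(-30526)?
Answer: -24661951544439/15263 ≈ -1.6158e+9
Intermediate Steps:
a = -4205/15263 (a = 8410*(-1/30526) = -4205/15263 ≈ -0.27550)
(33894 + 36339)*(a + (-23198 - (-6*43 + 66))) = (33894 + 36339)*(-4205/15263 + (-23198 - (-6*43 + 66))) = 70233*(-4205/15263 + (-23198 - (-258 + 66))) = 70233*(-4205/15263 + (-23198 - 1*(-192))) = 70233*(-4205/15263 + (-23198 + 192)) = 70233*(-4205/15263 - 23006) = 70233*(-351144783/15263) = -24661951544439/15263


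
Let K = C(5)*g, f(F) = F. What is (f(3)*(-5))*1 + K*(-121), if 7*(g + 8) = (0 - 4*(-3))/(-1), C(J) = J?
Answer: 41035/7 ≈ 5862.1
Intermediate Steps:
g = -68/7 (g = -8 + ((0 - 4*(-3))/(-1))/7 = -8 + ((0 + 12)*(-1))/7 = -8 + (12*(-1))/7 = -8 + (1/7)*(-12) = -8 - 12/7 = -68/7 ≈ -9.7143)
K = -340/7 (K = 5*(-68/7) = -340/7 ≈ -48.571)
(f(3)*(-5))*1 + K*(-121) = (3*(-5))*1 - 340/7*(-121) = -15*1 + 41140/7 = -15 + 41140/7 = 41035/7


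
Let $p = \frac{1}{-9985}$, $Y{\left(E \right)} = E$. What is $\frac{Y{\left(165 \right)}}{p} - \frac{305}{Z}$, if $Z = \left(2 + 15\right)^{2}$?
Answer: $- \frac{476135030}{289} \approx -1.6475 \cdot 10^{6}$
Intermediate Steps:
$Z = 289$ ($Z = 17^{2} = 289$)
$p = - \frac{1}{9985} \approx -0.00010015$
$\frac{Y{\left(165 \right)}}{p} - \frac{305}{Z} = \frac{165}{- \frac{1}{9985}} - \frac{305}{289} = 165 \left(-9985\right) - \frac{305}{289} = -1647525 - \frac{305}{289} = - \frac{476135030}{289}$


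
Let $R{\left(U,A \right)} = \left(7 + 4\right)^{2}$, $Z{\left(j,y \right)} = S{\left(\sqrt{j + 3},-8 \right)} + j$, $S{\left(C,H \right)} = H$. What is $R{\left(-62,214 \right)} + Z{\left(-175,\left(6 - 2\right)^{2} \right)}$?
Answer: $-62$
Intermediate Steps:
$Z{\left(j,y \right)} = -8 + j$
$R{\left(U,A \right)} = 121$ ($R{\left(U,A \right)} = 11^{2} = 121$)
$R{\left(-62,214 \right)} + Z{\left(-175,\left(6 - 2\right)^{2} \right)} = 121 - 183 = -62$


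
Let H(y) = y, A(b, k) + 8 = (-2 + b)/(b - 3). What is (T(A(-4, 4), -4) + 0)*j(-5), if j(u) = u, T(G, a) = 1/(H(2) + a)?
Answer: 5/2 ≈ 2.5000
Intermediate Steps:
A(b, k) = -8 + (-2 + b)/(-3 + b) (A(b, k) = -8 + (-2 + b)/(b - 3) = -8 + (-2 + b)/(-3 + b))
T(G, a) = 1/(2 + a)
(T(A(-4, 4), -4) + 0)*j(-5) = (1/(2 - 4) + 0)*(-5) = (1/(-2) + 0)*(-5) = (-1/2 + 0)*(-5) = -1/2*(-5) = 5/2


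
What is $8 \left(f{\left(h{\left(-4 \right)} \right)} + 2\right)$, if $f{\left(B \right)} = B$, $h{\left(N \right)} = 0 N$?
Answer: $16$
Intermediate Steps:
$h{\left(N \right)} = 0$
$8 \left(f{\left(h{\left(-4 \right)} \right)} + 2\right) = 8 \left(0 + 2\right) = 8 \cdot 2 = 16$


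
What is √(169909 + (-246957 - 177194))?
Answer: I*√254242 ≈ 504.22*I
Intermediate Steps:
√(169909 + (-246957 - 177194)) = √(169909 - 424151) = √(-254242) = I*√254242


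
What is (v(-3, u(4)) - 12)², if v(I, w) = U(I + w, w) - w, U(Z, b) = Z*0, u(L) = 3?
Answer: 225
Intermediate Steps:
U(Z, b) = 0
v(I, w) = -w (v(I, w) = 0 - w = -w)
(v(-3, u(4)) - 12)² = (-1*3 - 12)² = (-3 - 12)² = (-15)² = 225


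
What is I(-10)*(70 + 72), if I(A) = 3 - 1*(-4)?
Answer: 994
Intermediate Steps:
I(A) = 7 (I(A) = 3 + 4 = 7)
I(-10)*(70 + 72) = 7*(70 + 72) = 7*142 = 994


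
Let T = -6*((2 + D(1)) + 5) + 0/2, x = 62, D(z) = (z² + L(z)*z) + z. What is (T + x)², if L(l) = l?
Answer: 4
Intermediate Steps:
D(z) = z + 2*z² (D(z) = (z² + z*z) + z = (z² + z²) + z = 2*z² + z = z + 2*z²)
T = -60 (T = -6*((2 + 1*(1 + 2*1)) + 5) + 0/2 = -6*((2 + 1*(1 + 2)) + 5) + 0*(½) = -6*((2 + 1*3) + 5) + 0 = -6*((2 + 3) + 5) + 0 = -6*(5 + 5) + 0 = -6*10 + 0 = -60 + 0 = -60)
(T + x)² = (-60 + 62)² = 2² = 4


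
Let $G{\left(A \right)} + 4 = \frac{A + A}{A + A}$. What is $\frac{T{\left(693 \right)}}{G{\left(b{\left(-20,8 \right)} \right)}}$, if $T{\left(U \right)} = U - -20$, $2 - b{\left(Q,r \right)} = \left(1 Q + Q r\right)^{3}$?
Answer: $- \frac{713}{3} \approx -237.67$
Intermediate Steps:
$b{\left(Q,r \right)} = 2 - \left(Q + Q r\right)^{3}$ ($b{\left(Q,r \right)} = 2 - \left(1 Q + Q r\right)^{3} = 2 - \left(Q + Q r\right)^{3}$)
$G{\left(A \right)} = -3$ ($G{\left(A \right)} = -4 + \frac{A + A}{A + A} = -4 + \frac{2 A}{2 A} = -4 + 2 A \frac{1}{2 A} = -4 + 1 = -3$)
$T{\left(U \right)} = 20 + U$ ($T{\left(U \right)} = U + 20 = 20 + U$)
$\frac{T{\left(693 \right)}}{G{\left(b{\left(-20,8 \right)} \right)}} = \frac{20 + 693}{-3} = 713 \left(- \frac{1}{3}\right) = - \frac{713}{3}$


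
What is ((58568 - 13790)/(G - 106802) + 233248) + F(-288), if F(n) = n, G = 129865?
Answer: 5372801258/23063 ≈ 2.3296e+5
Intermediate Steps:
((58568 - 13790)/(G - 106802) + 233248) + F(-288) = ((58568 - 13790)/(129865 - 106802) + 233248) - 288 = (44778/23063 + 233248) - 288 = 5379443402/23063 - 288 = 5372801258/23063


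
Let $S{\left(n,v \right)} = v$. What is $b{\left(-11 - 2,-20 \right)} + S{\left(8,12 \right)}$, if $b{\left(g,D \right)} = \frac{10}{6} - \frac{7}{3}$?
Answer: $\frac{34}{3} \approx 11.333$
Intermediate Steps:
$b{\left(g,D \right)} = - \frac{2}{3}$ ($b{\left(g,D \right)} = 10 \cdot \frac{1}{6} - \frac{7}{3} = \frac{5}{3} - \frac{7}{3} = - \frac{2}{3}$)
$b{\left(-11 - 2,-20 \right)} + S{\left(8,12 \right)} = - \frac{2}{3} + 12 = \frac{34}{3}$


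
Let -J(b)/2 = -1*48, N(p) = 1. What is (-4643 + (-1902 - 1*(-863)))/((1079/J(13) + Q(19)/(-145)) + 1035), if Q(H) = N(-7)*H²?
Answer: -79093440/14528999 ≈ -5.4438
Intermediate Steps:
J(b) = 96 (J(b) = -(-2)*48 = -2*(-48) = 96)
Q(H) = H² (Q(H) = 1*H² = H²)
(-4643 + (-1902 - 1*(-863)))/((1079/J(13) + Q(19)/(-145)) + 1035) = (-4643 + (-1902 - 1*(-863)))/((1079/96 + 19²/(-145)) + 1035) = (-4643 + (-1902 + 863))/((1079*(1/96) + 361*(-1/145)) + 1035) = (-4643 - 1039)/((1079/96 - 361/145) + 1035) = -5682/(121799/13920 + 1035) = -5682/14528999/13920 = -5682*13920/14528999 = -79093440/14528999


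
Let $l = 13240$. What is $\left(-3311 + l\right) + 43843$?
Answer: $53772$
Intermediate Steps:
$\left(-3311 + l\right) + 43843 = \left(-3311 + 13240\right) + 43843 = 9929 + 43843 = 53772$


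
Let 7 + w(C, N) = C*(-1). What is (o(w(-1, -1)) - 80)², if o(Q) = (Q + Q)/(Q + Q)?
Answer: 6241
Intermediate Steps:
w(C, N) = -7 - C (w(C, N) = -7 + C*(-1) = -7 - C)
o(Q) = 1 (o(Q) = (2*Q)/((2*Q)) = (2*Q)*(1/(2*Q)) = 1)
(o(w(-1, -1)) - 80)² = (1 - 80)² = (-79)² = 6241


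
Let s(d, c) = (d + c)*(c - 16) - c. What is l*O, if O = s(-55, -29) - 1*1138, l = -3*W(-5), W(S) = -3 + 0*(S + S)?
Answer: 24039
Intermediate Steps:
s(d, c) = -c + (-16 + c)*(c + d) (s(d, c) = (c + d)*(-16 + c) - c = (-16 + c)*(c + d) - c = -c + (-16 + c)*(c + d))
W(S) = -3 (W(S) = -3 + 0*(2*S) = -3 + 0 = -3)
l = 9 (l = -3*(-3) = 9)
O = 2671 (O = ((-29)**2 - 17*(-29) - 16*(-55) - 29*(-55)) - 1*1138 = (841 + 493 + 880 + 1595) - 1138 = 3809 - 1138 = 2671)
l*O = 9*2671 = 24039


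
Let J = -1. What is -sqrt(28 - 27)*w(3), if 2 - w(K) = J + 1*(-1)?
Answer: -4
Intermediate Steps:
w(K) = 4 (w(K) = 2 - (-1 + 1*(-1)) = 2 - (-1 - 1) = 2 - 1*(-2) = 2 + 2 = 4)
-sqrt(28 - 27)*w(3) = -sqrt(28 - 27)*4 = -sqrt(1)*4 = -4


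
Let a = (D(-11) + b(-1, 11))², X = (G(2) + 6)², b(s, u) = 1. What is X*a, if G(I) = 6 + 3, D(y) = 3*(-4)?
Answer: 27225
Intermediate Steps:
D(y) = -12
G(I) = 9
X = 225 (X = (9 + 6)² = 15² = 225)
a = 121 (a = (-12 + 1)² = (-11)² = 121)
X*a = 225*121 = 27225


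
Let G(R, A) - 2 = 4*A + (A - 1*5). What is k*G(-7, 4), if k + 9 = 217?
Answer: 3536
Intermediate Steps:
k = 208 (k = -9 + 217 = 208)
G(R, A) = -3 + 5*A (G(R, A) = 2 + (4*A + (A - 1*5)) = 2 + (4*A + (A - 5)) = 2 + (4*A + (-5 + A)) = 2 + (-5 + 5*A) = -3 + 5*A)
k*G(-7, 4) = 208*(-3 + 5*4) = 208*(-3 + 20) = 208*17 = 3536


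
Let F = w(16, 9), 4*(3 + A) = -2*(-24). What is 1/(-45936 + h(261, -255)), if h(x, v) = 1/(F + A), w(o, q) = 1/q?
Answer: -82/3766743 ≈ -2.1769e-5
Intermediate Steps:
A = 9 (A = -3 + (-2*(-24))/4 = -3 + (¼)*48 = -3 + 12 = 9)
F = ⅑ (F = 1/9 = ⅑ ≈ 0.11111)
h(x, v) = 9/82 (h(x, v) = 1/(⅑ + 9) = 1/(82/9) = 9/82)
1/(-45936 + h(261, -255)) = 1/(-45936 + 9/82) = 1/(-3766743/82) = -82/3766743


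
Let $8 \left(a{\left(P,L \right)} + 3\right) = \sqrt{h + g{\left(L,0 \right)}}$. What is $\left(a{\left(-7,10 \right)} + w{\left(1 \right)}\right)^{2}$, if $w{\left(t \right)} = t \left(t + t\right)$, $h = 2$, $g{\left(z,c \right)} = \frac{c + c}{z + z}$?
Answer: $\frac{\left(-8 + \sqrt{2}\right)^{2}}{64} \approx 0.6777$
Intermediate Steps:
$g{\left(z,c \right)} = \frac{c}{z}$ ($g{\left(z,c \right)} = \frac{2 c}{2 z} = 2 c \frac{1}{2 z} = \frac{c}{z}$)
$w{\left(t \right)} = 2 t^{2}$ ($w{\left(t \right)} = t 2 t = 2 t^{2}$)
$a{\left(P,L \right)} = -3 + \frac{\sqrt{2}}{8}$ ($a{\left(P,L \right)} = -3 + \frac{\sqrt{2 + \frac{0}{L}}}{8} = -3 + \frac{\sqrt{2 + 0}}{8} = -3 + \frac{\sqrt{2}}{8}$)
$\left(a{\left(-7,10 \right)} + w{\left(1 \right)}\right)^{2} = \left(\left(-3 + \frac{\sqrt{2}}{8}\right) + 2 \cdot 1^{2}\right)^{2} = \left(\left(-3 + \frac{\sqrt{2}}{8}\right) + 2 \cdot 1\right)^{2} = \left(\left(-3 + \frac{\sqrt{2}}{8}\right) + 2\right)^{2} = \left(-1 + \frac{\sqrt{2}}{8}\right)^{2}$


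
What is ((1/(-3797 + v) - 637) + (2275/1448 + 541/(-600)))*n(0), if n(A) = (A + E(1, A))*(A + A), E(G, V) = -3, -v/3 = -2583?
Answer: 0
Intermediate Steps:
v = 7749 (v = -3*(-2583) = 7749)
n(A) = 2*A*(-3 + A) (n(A) = (A - 3)*(A + A) = (-3 + A)*(2*A) = 2*A*(-3 + A))
((1/(-3797 + v) - 637) + (2275/1448 + 541/(-600)))*n(0) = ((1/(-3797 + 7749) - 637) + (2275/1448 + 541/(-600)))*(2*0*(-3 + 0)) = ((1/3952 - 637) + (2275*(1/1448) + 541*(-1/600)))*(2*0*(-3)) = ((1/3952 - 637) + (2275/1448 - 541/600))*0 = (-2517423/3952 + 9088/13575)*0 = -34138101449/53648400*0 = 0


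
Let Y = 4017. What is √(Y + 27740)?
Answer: √31757 ≈ 178.20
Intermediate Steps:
√(Y + 27740) = √(4017 + 27740) = √31757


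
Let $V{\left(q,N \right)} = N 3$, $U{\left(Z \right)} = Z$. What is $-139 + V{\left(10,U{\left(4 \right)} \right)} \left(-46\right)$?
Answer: $-691$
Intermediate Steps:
$V{\left(q,N \right)} = 3 N$
$-139 + V{\left(10,U{\left(4 \right)} \right)} \left(-46\right) = -139 + 3 \cdot 4 \left(-46\right) = -139 + 12 \left(-46\right) = -139 - 552 = -691$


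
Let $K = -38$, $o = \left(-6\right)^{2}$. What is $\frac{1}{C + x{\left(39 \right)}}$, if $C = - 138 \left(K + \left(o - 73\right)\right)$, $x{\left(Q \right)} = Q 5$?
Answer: $\frac{1}{10545} \approx 9.4832 \cdot 10^{-5}$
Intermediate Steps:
$o = 36$
$x{\left(Q \right)} = 5 Q$
$C = 10350$ ($C = - 138 \left(-38 + \left(36 - 73\right)\right) = - 138 \left(-38 - 37\right) = \left(-138\right) \left(-75\right) = 10350$)
$\frac{1}{C + x{\left(39 \right)}} = \frac{1}{10350 + 5 \cdot 39} = \frac{1}{10350 + 195} = \frac{1}{10545}$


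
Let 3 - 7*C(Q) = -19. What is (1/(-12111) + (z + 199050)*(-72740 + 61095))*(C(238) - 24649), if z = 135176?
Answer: 2710693662867757797/28259 ≈ 9.5923e+13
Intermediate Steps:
C(Q) = 22/7 (C(Q) = 3/7 - ⅐*(-19) = 3/7 + 19/7 = 22/7)
(1/(-12111) + (z + 199050)*(-72740 + 61095))*(C(238) - 24649) = (1/(-12111) + (135176 + 199050)*(-72740 + 61095))*(22/7 - 24649) = (-1/12111 + 334226*(-11645))*(-172521/7) = (-1/12111 - 3892061770)*(-172521/7) = -47136760096471/12111*(-172521/7) = 2710693662867757797/28259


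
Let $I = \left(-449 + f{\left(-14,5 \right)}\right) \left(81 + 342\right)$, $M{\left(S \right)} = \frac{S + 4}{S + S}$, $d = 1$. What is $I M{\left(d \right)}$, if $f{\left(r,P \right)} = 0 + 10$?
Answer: $- \frac{928485}{2} \approx -4.6424 \cdot 10^{5}$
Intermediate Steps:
$f{\left(r,P \right)} = 10$
$M{\left(S \right)} = \frac{4 + S}{2 S}$
$I = -185697$ ($I = \left(-449 + 10\right) \left(81 + 342\right) = \left(-439\right) 423 = -185697$)
$I M{\left(d \right)} = - 185697 \frac{4 + 1}{2 \cdot 1} = - 185697 \cdot \frac{1}{2} \cdot 1 \cdot 5 = \left(-185697\right) \frac{5}{2} = - \frac{928485}{2}$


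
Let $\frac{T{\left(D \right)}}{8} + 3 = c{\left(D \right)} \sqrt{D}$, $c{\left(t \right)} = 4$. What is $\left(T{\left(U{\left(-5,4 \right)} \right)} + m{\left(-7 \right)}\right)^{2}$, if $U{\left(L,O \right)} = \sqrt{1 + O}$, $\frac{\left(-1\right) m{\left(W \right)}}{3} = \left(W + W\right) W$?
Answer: $4 \left(159 - 16 \sqrt[4]{5}\right)^{2} \approx 72980.0$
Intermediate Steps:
$m{\left(W \right)} = - 6 W^{2}$ ($m{\left(W \right)} = - 3 \left(W + W\right) W = - 3 \cdot 2 W W = - 3 \cdot 2 W^{2} = - 6 W^{2}$)
$T{\left(D \right)} = -24 + 32 \sqrt{D}$ ($T{\left(D \right)} = -24 + 8 \cdot 4 \sqrt{D} = -24 + 32 \sqrt{D}$)
$\left(T{\left(U{\left(-5,4 \right)} \right)} + m{\left(-7 \right)}\right)^{2} = \left(\left(-24 + 32 \sqrt{\sqrt{1 + 4}}\right) - 6 \left(-7\right)^{2}\right)^{2} = \left(\left(-24 + 32 \sqrt{\sqrt{5}}\right) - 294\right)^{2} = \left(\left(-24 + 32 \sqrt[4]{5}\right) - 294\right)^{2} = \left(-318 + 32 \sqrt[4]{5}\right)^{2}$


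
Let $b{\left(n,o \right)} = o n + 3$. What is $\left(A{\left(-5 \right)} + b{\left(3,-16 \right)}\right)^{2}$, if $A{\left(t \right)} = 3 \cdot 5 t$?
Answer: $14400$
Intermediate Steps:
$b{\left(n,o \right)} = 3 + n o$ ($b{\left(n,o \right)} = n o + 3 = 3 + n o$)
$A{\left(t \right)} = 15 t$
$\left(A{\left(-5 \right)} + b{\left(3,-16 \right)}\right)^{2} = \left(15 \left(-5\right) + \left(3 + 3 \left(-16\right)\right)\right)^{2} = \left(-75 + \left(3 - 48\right)\right)^{2} = \left(-75 - 45\right)^{2} = \left(-120\right)^{2} = 14400$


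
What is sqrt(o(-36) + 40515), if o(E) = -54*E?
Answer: sqrt(42459) ≈ 206.06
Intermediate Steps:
sqrt(o(-36) + 40515) = sqrt(-54*(-36) + 40515) = sqrt(1944 + 40515) = sqrt(42459)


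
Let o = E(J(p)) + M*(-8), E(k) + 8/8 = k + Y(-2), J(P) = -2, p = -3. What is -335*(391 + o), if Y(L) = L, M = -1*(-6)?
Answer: -113230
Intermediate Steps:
M = 6
E(k) = -3 + k (E(k) = -1 + (k - 2) = -1 + (-2 + k) = -3 + k)
o = -53 (o = (-3 - 2) + 6*(-8) = -5 - 48 = -53)
-335*(391 + o) = -335*(391 - 53) = -335*338 = -113230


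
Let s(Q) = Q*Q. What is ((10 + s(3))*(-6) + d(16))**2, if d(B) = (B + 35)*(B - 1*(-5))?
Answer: 915849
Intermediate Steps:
s(Q) = Q**2
d(B) = (5 + B)*(35 + B) (d(B) = (35 + B)*(B + 5) = (35 + B)*(5 + B) = (5 + B)*(35 + B))
((10 + s(3))*(-6) + d(16))**2 = ((10 + 3**2)*(-6) + (175 + 16**2 + 40*16))**2 = ((10 + 9)*(-6) + (175 + 256 + 640))**2 = (19*(-6) + 1071)**2 = (-114 + 1071)**2 = 957**2 = 915849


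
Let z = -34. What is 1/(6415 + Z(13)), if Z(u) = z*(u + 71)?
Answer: 1/3559 ≈ 0.00028098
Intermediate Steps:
Z(u) = -2414 - 34*u (Z(u) = -34*(u + 71) = -34*(71 + u) = -2414 - 34*u)
1/(6415 + Z(13)) = 1/(6415 + (-2414 - 34*13)) = 1/(6415 + (-2414 - 442)) = 1/(6415 - 2856) = 1/3559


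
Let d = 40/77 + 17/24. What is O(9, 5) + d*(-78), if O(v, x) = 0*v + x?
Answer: -27957/308 ≈ -90.770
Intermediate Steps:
d = 2269/1848 (d = 40*(1/77) + 17*(1/24) = 40/77 + 17/24 = 2269/1848 ≈ 1.2278)
O(v, x) = x (O(v, x) = 0 + x = x)
O(9, 5) + d*(-78) = 5 + (2269/1848)*(-78) = 5 - 29497/308 = -27957/308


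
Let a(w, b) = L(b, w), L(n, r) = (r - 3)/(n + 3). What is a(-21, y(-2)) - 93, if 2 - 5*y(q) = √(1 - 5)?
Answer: -29289/293 - 240*I/293 ≈ -99.962 - 0.81911*I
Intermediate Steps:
y(q) = ⅖ - 2*I/5 (y(q) = ⅖ - √(1 - 5)/5 = ⅖ - 2*I/5)
L(n, r) = (-3 + r)/(3 + n)
a(w, b) = (-3 + w)/(3 + b)
a(-21, y(-2)) - 93 = (-3 - 21)/(3 + (⅖ - 2*I/5)) - 93 = -24/(17/5 - 2*I/5) - 93 = (25*(17/5 + 2*I/5)/293)*(-24) - 93 = -600*(17/5 + 2*I/5)/293 - 93 = -93 - 600*(17/5 + 2*I/5)/293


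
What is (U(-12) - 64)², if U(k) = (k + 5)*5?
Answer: 9801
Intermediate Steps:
U(k) = 25 + 5*k (U(k) = (5 + k)*5 = 25 + 5*k)
(U(-12) - 64)² = ((25 + 5*(-12)) - 64)² = ((25 - 60) - 64)² = (-35 - 64)² = (-99)² = 9801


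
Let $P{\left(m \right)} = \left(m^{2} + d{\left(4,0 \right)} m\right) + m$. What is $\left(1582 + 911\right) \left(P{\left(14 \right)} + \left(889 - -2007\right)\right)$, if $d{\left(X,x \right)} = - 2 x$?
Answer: $7743258$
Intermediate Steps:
$P{\left(m \right)} = m + m^{2}$ ($P{\left(m \right)} = \left(m^{2} + \left(-2\right) 0 m\right) + m = \left(m^{2} + 0 m\right) + m = \left(m^{2} + 0\right) + m = m^{2} + m = m + m^{2}$)
$\left(1582 + 911\right) \left(P{\left(14 \right)} + \left(889 - -2007\right)\right) = \left(1582 + 911\right) \left(14 \left(1 + 14\right) + \left(889 - -2007\right)\right) = 2493 \left(14 \cdot 15 + \left(889 + 2007\right)\right) = 2493 \left(210 + 2896\right) = 2493 \cdot 3106 = 7743258$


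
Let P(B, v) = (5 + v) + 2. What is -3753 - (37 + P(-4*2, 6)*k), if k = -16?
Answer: -3582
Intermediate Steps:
P(B, v) = 7 + v
-3753 - (37 + P(-4*2, 6)*k) = -3753 - (37 + (7 + 6)*(-16)) = -3753 - (37 + 13*(-16)) = -3753 - (37 - 208) = -3753 - 1*(-171) = -3753 + 171 = -3582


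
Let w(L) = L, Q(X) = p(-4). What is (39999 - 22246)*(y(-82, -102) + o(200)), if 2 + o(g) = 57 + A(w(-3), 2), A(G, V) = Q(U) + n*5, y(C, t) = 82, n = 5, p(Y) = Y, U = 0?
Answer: 2804974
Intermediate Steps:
Q(X) = -4
A(G, V) = 21 (A(G, V) = -4 + 5*5 = -4 + 25 = 21)
o(g) = 76 (o(g) = -2 + (57 + 21) = -2 + 78 = 76)
(39999 - 22246)*(y(-82, -102) + o(200)) = (39999 - 22246)*(82 + 76) = 17753*158 = 2804974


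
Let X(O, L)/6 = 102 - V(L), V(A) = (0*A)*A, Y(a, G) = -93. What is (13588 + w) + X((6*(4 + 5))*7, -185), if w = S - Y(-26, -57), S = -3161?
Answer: 11132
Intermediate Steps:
V(A) = 0 (V(A) = 0*A = 0)
w = -3068 (w = -3161 - 1*(-93) = -3161 + 93 = -3068)
X(O, L) = 612 (X(O, L) = 6*(102 - 1*0) = 6*(102 + 0) = 6*102 = 612)
(13588 + w) + X((6*(4 + 5))*7, -185) = (13588 - 3068) + 612 = 10520 + 612 = 11132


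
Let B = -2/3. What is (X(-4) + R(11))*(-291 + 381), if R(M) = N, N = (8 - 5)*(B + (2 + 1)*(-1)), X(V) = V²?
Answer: 450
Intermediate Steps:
B = -⅔ (B = -2*⅓ = -⅔ ≈ -0.66667)
N = -11 (N = (8 - 5)*(-⅔ + (2 + 1)*(-1)) = 3*(-⅔ + 3*(-1)) = 3*(-⅔ - 3) = 3*(-11/3) = -11)
R(M) = -11
(X(-4) + R(11))*(-291 + 381) = ((-4)² - 11)*(-291 + 381) = (16 - 11)*90 = 5*90 = 450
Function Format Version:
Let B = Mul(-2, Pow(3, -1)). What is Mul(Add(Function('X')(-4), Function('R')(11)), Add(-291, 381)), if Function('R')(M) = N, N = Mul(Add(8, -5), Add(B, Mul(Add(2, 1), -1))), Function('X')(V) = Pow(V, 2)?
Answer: 450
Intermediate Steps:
B = Rational(-2, 3) (B = Mul(-2, Rational(1, 3)) = Rational(-2, 3) ≈ -0.66667)
N = -11 (N = Mul(Add(8, -5), Add(Rational(-2, 3), Mul(Add(2, 1), -1))) = Mul(3, Add(Rational(-2, 3), Mul(3, -1))) = Mul(3, Add(Rational(-2, 3), -3)) = Mul(3, Rational(-11, 3)) = -11)
Function('R')(M) = -11
Mul(Add(Function('X')(-4), Function('R')(11)), Add(-291, 381)) = Mul(Add(Pow(-4, 2), -11), Add(-291, 381)) = Mul(Add(16, -11), 90) = Mul(5, 90) = 450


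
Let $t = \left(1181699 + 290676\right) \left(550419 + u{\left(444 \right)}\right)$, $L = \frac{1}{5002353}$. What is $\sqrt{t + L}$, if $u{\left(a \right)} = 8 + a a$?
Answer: $\frac{\sqrt{3060359133913252291102942}}{1667451} \approx 1.0491 \cdot 10^{6}$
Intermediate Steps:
$u{\left(a \right)} = 8 + a^{2}$
$L = \frac{1}{5002353} \approx 1.9991 \cdot 10^{-7}$
$t = 1100693072125$ ($t = \left(1181699 + 290676\right) \left(550419 + \left(8 + 444^{2}\right)\right) = 1472375 \left(550419 + \left(8 + 197136\right)\right) = 1472375 \left(550419 + 197144\right) = 1472375 \cdot 747563 = 1100693072125$)
$\sqrt{t + L} = \sqrt{1100693072125 + \frac{1}{5002353}} = \sqrt{\frac{5506055291423710126}{5002353}} = \frac{\sqrt{3060359133913252291102942}}{1667451}$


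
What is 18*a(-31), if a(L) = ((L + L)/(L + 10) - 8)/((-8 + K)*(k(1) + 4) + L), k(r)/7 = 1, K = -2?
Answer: 212/329 ≈ 0.64438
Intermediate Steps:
k(r) = 7 (k(r) = 7*1 = 7)
a(L) = (-8 + 2*L/(10 + L))/(-110 + L) (a(L) = ((L + L)/(L + 10) - 8)/((-8 - 2)*(7 + 4) + L) = ((2*L)/(10 + L) - 8)/(-10*11 + L) = (2*L/(10 + L) - 8)/(-110 + L) = (-8 + 2*L/(10 + L))/(-110 + L))
18*a(-31) = 18*(2*(40 + 3*(-31))/(1100 - 1*(-31)² + 100*(-31))) = 18*(2*(40 - 93)/(1100 - 1*961 - 3100)) = 18*(2*(-53)/(1100 - 961 - 3100)) = 18*(2*(-53)/(-2961)) = 18*(2*(-1/2961)*(-53)) = 18*(106/2961) = 212/329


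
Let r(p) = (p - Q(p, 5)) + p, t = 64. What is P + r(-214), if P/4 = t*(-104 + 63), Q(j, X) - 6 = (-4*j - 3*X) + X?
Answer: -11776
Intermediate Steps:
Q(j, X) = 6 - 4*j - 2*X (Q(j, X) = 6 + ((-4*j - 3*X) + X) = 6 + (-4*j - 2*X) = 6 - 4*j - 2*X)
P = -10496 (P = 4*(64*(-104 + 63)) = 4*(64*(-41)) = 4*(-2624) = -10496)
r(p) = 4 + 6*p (r(p) = (p - (6 - 4*p - 2*5)) + p = (p - (6 - 4*p - 10)) + p = (p - (-4 - 4*p)) + p = (p + (4 + 4*p)) + p = (4 + 5*p) + p = 4 + 6*p)
P + r(-214) = -10496 + (4 + 6*(-214)) = -10496 + (4 - 1284) = -10496 - 1280 = -11776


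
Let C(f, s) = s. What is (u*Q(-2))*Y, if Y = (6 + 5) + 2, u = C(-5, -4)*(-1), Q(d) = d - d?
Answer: 0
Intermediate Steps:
Q(d) = 0
u = 4 (u = -4*(-1) = 4)
Y = 13 (Y = 11 + 2 = 13)
(u*Q(-2))*Y = (4*0)*13 = 0*13 = 0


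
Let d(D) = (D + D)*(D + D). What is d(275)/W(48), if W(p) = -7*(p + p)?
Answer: -75625/168 ≈ -450.15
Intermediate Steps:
W(p) = -14*p
d(D) = 4*D² (d(D) = (2*D)*(2*D) = 4*D²)
d(275)/W(48) = (4*275²)/((-14*48)) = (4*75625)/(-672) = 302500*(-1/672) = -75625/168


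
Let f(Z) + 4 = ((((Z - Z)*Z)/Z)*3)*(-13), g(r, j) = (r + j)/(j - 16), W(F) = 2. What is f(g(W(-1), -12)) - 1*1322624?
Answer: -1322628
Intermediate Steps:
g(r, j) = (j + r)/(-16 + j)
f(Z) = -4 (f(Z) = -4 + ((((Z - Z)*Z)/Z)*3)*(-13) = -4 + (((0*Z)/Z)*3)*(-13) = -4 + ((0/Z)*3)*(-13) = -4 + (0*3)*(-13) = -4 + 0*(-13) = -4 + 0 = -4)
f(g(W(-1), -12)) - 1*1322624 = -4 - 1*1322624 = -4 - 1322624 = -1322628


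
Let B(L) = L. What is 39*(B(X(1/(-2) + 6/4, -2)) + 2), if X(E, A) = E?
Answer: 117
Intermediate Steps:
39*(B(X(1/(-2) + 6/4, -2)) + 2) = 39*((1/(-2) + 6/4) + 2) = 39*((1*(-1/2) + 6*(1/4)) + 2) = 39*((-1/2 + 3/2) + 2) = 39*(1 + 2) = 39*3 = 117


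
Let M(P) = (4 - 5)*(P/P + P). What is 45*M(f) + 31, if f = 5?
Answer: -239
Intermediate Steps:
M(P) = -1 - P (M(P) = -(1 + P) = -1 - P)
45*M(f) + 31 = 45*(-1 - 1*5) + 31 = 45*(-1 - 5) + 31 = 45*(-6) + 31 = -270 + 31 = -239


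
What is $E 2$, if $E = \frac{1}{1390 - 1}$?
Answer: $\frac{2}{1389} \approx 0.0014399$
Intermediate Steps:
$E = \frac{1}{1389} \approx 0.00071994$
$E 2 = \frac{1}{1389} \cdot 2 = \frac{2}{1389}$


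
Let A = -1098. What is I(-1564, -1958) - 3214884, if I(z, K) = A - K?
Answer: -3214024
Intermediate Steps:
I(z, K) = -1098 - K
I(-1564, -1958) - 3214884 = (-1098 - 1*(-1958)) - 3214884 = (-1098 + 1958) - 3214884 = 860 - 3214884 = -3214024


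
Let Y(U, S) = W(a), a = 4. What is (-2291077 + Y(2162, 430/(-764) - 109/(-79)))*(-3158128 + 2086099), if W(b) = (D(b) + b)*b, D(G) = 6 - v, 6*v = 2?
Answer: 2456059533445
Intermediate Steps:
v = ⅓ (v = (⅙)*2 = ⅓ ≈ 0.33333)
D(G) = 17/3 (D(G) = 6 - 1*⅓ = 6 - ⅓ = 17/3)
W(b) = b*(17/3 + b) (W(b) = (17/3 + b)*b = b*(17/3 + b))
Y(U, S) = 116/3 (Y(U, S) = (⅓)*4*(17 + 3*4) = (⅓)*4*(17 + 12) = (⅓)*4*29 = 116/3)
(-2291077 + Y(2162, 430/(-764) - 109/(-79)))*(-3158128 + 2086099) = (-2291077 + 116/3)*(-3158128 + 2086099) = -6873115/3*(-1072029) = 2456059533445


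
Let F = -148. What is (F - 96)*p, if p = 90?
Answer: -21960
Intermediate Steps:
(F - 96)*p = (-148 - 96)*90 = -244*90 = -21960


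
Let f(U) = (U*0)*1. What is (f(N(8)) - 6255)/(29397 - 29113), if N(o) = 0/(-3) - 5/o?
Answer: -6255/284 ≈ -22.025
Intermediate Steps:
N(o) = -5/o (N(o) = 0*(-⅓) - 5/o = 0 - 5/o = -5/o)
f(U) = 0 (f(U) = 0*1 = 0)
(f(N(8)) - 6255)/(29397 - 29113) = (0 - 6255)/(29397 - 29113) = -6255/284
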